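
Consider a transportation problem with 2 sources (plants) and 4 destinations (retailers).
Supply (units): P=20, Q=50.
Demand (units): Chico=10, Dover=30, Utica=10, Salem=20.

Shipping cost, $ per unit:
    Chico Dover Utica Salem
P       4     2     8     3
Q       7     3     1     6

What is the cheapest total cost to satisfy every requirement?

230

An optimal shipping plan:
  P->Chico: 10 × $4 = $40
  P->Salem: 10 × $3 = $30
  Q->Dover: 30 × $3 = $90
  Q->Utica: 10 × $1 = $10
  Q->Salem: 10 × $6 = $60
Total = 40 + 30 + 90 + 10 + 60 = $230.
(Supply check: P ships 20; Q ships 50.)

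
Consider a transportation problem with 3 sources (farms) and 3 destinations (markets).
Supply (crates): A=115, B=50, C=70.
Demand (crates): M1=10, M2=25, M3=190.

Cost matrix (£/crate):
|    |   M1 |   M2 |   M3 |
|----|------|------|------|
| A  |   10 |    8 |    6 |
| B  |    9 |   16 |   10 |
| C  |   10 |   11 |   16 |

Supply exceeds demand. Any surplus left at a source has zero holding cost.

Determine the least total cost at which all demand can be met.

1965

An optimal shipping plan:
  A→M3: 115 × £6 = £690
  B→M3: 50 × £10 = £500
  C→M1: 10 × £10 = £100
  C→M2: 25 × £11 = £275
  C→M3: 25 × £16 = £400
Total = 690 + 500 + 100 + 275 + 400 = £1965.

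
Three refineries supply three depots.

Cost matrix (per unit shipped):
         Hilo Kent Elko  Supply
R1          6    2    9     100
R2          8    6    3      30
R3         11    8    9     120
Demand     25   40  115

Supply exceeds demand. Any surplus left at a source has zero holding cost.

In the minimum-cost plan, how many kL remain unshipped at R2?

Minimum-cost shipments:
  R1->Hilo: 25 × 6 = 150
  R1->Kent: 40 × 2 = 80
  R2->Elko: 30 × 3 = 90
  R3->Elko: 85 × 9 = 765
Total cost = 1085.
R2 ships 30 of its 30, leaving 0.

0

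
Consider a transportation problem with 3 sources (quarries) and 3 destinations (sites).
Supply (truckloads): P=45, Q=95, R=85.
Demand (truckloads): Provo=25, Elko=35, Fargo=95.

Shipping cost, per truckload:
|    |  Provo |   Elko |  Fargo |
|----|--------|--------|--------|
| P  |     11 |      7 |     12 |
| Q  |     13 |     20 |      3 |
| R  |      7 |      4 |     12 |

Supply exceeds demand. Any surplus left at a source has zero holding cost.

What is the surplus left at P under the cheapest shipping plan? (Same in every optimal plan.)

45

An optimal plan:
  Q→Fargo: 95 × 3 = 285
  R→Provo: 25 × 7 = 175
  R→Elko: 35 × 4 = 140
Total cost = 600.
P ships 0 of its 45, leaving 45.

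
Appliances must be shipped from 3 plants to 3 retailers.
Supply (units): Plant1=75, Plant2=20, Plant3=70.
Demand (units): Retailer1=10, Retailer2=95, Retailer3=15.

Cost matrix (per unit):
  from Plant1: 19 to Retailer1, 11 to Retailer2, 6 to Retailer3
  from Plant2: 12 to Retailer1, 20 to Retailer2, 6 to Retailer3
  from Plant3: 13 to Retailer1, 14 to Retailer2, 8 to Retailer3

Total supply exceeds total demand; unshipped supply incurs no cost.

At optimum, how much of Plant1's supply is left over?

Minimum-cost shipments:
  Plant1->Retailer2: 75 × 11 = 825
  Plant2->Retailer1: 5 × 12 = 60
  Plant2->Retailer3: 15 × 6 = 90
  Plant3->Retailer1: 5 × 13 = 65
  Plant3->Retailer2: 20 × 14 = 280
Total cost = 1320.
Plant1 ships 75 of its 75, leaving 0.

0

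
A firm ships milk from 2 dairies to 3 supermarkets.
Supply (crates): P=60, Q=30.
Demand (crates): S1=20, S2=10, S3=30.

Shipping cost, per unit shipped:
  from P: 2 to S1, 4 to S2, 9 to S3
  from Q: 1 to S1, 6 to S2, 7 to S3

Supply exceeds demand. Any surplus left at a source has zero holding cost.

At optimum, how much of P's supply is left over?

Minimum-cost shipments:
  P to S1: 20 crates
  P to S2: 10 crates
  Q to S3: 30 crates
Total cost = 290.
P ships 30 of its 60, leaving 30.

30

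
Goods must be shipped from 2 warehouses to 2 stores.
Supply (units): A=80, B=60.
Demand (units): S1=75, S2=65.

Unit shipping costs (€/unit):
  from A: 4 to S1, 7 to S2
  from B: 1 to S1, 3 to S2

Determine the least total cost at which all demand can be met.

Optimal allocation:
  A->S1: 75 × €4 = €300
  A->S2: 5 × €7 = €35
  B->S2: 60 × €3 = €180
Total = 300 + 35 + 180 = €515.

515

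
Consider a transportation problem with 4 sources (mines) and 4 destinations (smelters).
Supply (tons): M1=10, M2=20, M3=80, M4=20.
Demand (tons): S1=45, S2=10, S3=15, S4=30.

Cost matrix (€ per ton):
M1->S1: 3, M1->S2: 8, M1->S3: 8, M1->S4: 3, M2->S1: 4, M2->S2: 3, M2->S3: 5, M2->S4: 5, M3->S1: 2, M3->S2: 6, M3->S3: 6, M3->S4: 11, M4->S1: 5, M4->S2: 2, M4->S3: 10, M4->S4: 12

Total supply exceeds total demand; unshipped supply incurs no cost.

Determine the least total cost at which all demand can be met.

330

One minimum-cost allocation:
  M1→S4: 10 × €3 = €30
  M2→S4: 20 × €5 = €100
  M3→S1: 45 × €2 = €90
  M3→S3: 15 × €6 = €90
  M4→S2: 10 × €2 = €20
Total = 30 + 100 + 90 + 90 + 20 = €330.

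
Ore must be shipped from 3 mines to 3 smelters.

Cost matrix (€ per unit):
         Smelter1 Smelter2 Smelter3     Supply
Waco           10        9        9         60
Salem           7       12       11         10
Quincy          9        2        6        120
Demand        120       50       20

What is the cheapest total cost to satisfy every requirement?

1340

One minimum-cost allocation:
  Waco→Smelter1: 60 tons
  Salem→Smelter1: 10 tons
  Quincy→Smelter1: 50 tons
  Quincy→Smelter2: 50 tons
  Quincy→Smelter3: 20 tons
Total cost = €1340.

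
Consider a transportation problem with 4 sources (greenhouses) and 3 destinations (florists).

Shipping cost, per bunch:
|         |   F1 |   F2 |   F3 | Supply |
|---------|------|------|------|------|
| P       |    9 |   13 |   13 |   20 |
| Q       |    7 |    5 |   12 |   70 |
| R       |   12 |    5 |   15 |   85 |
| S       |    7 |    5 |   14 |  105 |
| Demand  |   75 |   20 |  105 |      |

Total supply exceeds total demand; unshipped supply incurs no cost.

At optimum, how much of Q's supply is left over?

An optimal plan:
  P->F3: 20 × 13 = 260
  Q->F3: 70 × 12 = 840
  R->F2: 20 × 5 = 100
  S->F1: 75 × 7 = 525
  S->F3: 15 × 14 = 210
Total cost = 1935.
Q ships 70 of its 70, leaving 0.

0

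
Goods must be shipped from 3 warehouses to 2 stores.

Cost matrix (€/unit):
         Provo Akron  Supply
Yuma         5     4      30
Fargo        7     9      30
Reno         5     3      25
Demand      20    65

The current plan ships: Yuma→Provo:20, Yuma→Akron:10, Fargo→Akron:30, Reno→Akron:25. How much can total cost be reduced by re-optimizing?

60

Current plan cost = 20·5 + 10·4 + 30·9 + 25·3 = €485.
Optimal plan:
  Yuma→Akron: 30 × €4 = €120
  Fargo→Provo: 20 × €7 = €140
  Fargo→Akron: 10 × €9 = €90
  Reno→Akron: 25 × €3 = €75
Optimal cost = €425.
Saving = 485 − 425 = €60.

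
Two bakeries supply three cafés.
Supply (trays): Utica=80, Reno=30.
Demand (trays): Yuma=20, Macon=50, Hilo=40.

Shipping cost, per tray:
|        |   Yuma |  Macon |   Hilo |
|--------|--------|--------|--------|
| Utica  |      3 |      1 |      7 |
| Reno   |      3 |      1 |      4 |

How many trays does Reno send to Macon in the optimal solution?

Optimal shipments:
  Utica->Yuma: 20 × 3 = 60
  Utica->Macon: 50 × 1 = 50
  Utica->Hilo: 10 × 7 = 70
  Reno->Hilo: 30 × 4 = 120
Total cost = 300.
The route Reno→Macon is not used.

0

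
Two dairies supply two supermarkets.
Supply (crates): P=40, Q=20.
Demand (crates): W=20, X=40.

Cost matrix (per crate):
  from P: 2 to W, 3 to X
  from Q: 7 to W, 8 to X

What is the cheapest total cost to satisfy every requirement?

Optimal allocation:
  P to X: 40 × 3 = 120
  Q to W: 20 × 7 = 140
Total = 120 + 140 = 260.
(Supply check: P ships 40; Q ships 20.)

260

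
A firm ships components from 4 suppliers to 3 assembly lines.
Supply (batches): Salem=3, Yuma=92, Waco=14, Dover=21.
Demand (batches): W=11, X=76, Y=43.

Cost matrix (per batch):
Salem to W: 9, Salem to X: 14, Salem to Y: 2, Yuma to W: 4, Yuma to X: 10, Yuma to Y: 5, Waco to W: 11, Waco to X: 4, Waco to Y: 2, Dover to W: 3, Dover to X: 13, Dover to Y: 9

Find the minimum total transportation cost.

945

An optimal shipping plan:
  Salem to Y: 3 batches
  Yuma to X: 52 batches
  Yuma to Y: 40 batches
  Waco to X: 14 batches
  Dover to W: 11 batches
  Dover to X: 10 batches
Total cost = 945.
(Supply check: Salem ships 3; Yuma ships 92; Waco ships 14; Dover ships 21.)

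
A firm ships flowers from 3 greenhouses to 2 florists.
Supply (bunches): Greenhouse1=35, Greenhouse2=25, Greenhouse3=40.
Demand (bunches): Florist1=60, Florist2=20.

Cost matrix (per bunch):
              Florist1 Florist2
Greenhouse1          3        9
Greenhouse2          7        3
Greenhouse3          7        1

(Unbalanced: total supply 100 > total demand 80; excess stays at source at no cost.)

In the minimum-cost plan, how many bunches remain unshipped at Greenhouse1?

0

Minimum-cost shipments:
  Greenhouse1→Florist1: 35 × 3 = 105
  Greenhouse2→Florist1: 5 × 7 = 35
  Greenhouse3→Florist1: 20 × 7 = 140
  Greenhouse3→Florist2: 20 × 1 = 20
Total cost = 300.
Greenhouse1 ships 35 of its 35, leaving 0.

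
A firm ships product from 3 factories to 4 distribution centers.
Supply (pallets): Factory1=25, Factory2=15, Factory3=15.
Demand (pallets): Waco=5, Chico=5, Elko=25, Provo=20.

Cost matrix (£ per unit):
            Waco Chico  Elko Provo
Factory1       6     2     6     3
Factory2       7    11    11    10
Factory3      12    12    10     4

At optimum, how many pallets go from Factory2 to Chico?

0

The minimum-cost plan:
  Factory1→Chico: 5 × £2 = £10
  Factory1→Elko: 15 × £6 = £90
  Factory1→Provo: 5 × £3 = £15
  Factory2→Waco: 5 × £7 = £35
  Factory2→Elko: 10 × £11 = £110
  Factory3→Provo: 15 × £4 = £60
Total cost = £320.
The route Factory2→Chico is not used.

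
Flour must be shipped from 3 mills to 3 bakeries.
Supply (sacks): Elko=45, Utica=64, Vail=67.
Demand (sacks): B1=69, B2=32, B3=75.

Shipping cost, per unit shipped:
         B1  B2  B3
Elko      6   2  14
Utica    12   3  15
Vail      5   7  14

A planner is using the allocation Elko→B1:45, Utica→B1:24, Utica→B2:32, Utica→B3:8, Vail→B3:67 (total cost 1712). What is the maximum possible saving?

Current plan cost = 45·6 + 24·12 + 32·3 + 8·15 + 67·14 = 1712.
Optimal plan:
  Elko→B1: 2 sacks
  Elko→B3: 43 sacks
  Utica→B2: 32 sacks
  Utica→B3: 32 sacks
  Vail→B1: 67 sacks
Optimal cost = 1525.
Saving = 1712 − 1525 = 187.

187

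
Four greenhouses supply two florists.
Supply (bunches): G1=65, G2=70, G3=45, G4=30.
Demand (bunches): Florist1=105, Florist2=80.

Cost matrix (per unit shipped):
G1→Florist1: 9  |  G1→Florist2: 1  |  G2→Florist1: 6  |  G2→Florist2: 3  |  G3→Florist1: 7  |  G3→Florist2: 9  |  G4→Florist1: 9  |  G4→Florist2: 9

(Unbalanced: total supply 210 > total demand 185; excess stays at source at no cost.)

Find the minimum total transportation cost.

Optimal allocation:
  G1 to Florist2: 65 bunches
  G2 to Florist1: 55 bunches
  G2 to Florist2: 15 bunches
  G3 to Florist1: 45 bunches
  G4 to Florist1: 5 bunches
Total cost = 800.
(Supply check: G1 ships 65; G2 ships 70; G3 ships 45; G4 ships 5.)

800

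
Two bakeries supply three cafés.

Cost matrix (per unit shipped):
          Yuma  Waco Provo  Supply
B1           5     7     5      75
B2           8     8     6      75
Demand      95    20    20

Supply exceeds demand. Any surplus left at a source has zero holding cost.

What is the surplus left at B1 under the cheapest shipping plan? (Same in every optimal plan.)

0

Minimum-cost shipments:
  B1 to Yuma: 75 × 5 = 375
  B2 to Yuma: 20 × 8 = 160
  B2 to Waco: 20 × 8 = 160
  B2 to Provo: 20 × 6 = 120
Total cost = 815.
B1 ships 75 of its 75, leaving 0.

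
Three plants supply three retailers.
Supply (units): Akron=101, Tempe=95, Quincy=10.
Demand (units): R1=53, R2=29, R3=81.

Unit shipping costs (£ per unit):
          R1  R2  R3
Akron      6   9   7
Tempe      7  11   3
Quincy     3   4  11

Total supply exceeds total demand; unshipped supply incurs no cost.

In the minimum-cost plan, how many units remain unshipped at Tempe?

14

Minimum-cost shipments:
  Akron->R1: 53 × £6 = £318
  Akron->R2: 19 × £9 = £171
  Tempe->R3: 81 × £3 = £243
  Quincy->R2: 10 × £4 = £40
Total cost = £772.
Tempe ships 81 of its 95, leaving 14.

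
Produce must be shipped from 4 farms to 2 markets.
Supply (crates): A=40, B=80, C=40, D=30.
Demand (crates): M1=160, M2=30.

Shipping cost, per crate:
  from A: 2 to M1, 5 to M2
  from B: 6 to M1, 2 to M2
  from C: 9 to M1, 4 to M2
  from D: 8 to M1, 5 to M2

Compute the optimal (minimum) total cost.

1010

A cheapest plan:
  A to M1: 40 × 2 = 80
  B to M1: 80 × 6 = 480
  C to M1: 10 × 9 = 90
  C to M2: 30 × 4 = 120
  D to M1: 30 × 8 = 240
Total = 80 + 480 + 90 + 120 + 240 = 1010.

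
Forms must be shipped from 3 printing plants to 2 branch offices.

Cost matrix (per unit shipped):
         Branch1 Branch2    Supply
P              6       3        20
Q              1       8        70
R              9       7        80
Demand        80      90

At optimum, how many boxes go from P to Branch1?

The minimum-cost plan:
  P→Branch2: 20 boxes
  Q→Branch1: 70 boxes
  R→Branch1: 10 boxes
  R→Branch2: 70 boxes
Total cost = 710.
The route P→Branch1 is not used.

0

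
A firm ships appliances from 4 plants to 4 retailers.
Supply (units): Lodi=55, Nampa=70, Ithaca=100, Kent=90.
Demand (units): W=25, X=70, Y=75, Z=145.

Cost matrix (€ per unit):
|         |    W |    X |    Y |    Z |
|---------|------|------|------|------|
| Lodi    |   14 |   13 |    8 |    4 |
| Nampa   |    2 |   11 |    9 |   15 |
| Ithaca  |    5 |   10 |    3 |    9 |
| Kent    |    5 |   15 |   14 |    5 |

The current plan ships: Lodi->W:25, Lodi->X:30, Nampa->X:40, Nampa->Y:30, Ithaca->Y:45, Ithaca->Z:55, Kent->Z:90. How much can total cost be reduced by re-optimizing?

840

Current plan cost = 25·14 + 30·13 + 40·11 + 30·9 + 45·3 + 55·9 + 90·5 = €2530.
Optimal plan:
  Lodi→Z: 55 × €4 = €220
  Nampa→W: 25 × €2 = €50
  Nampa→X: 45 × €11 = €495
  Ithaca→X: 25 × €10 = €250
  Ithaca→Y: 75 × €3 = €225
  Kent→Z: 90 × €5 = €450
Optimal cost = €1690.
Saving = 2530 − 1690 = €840.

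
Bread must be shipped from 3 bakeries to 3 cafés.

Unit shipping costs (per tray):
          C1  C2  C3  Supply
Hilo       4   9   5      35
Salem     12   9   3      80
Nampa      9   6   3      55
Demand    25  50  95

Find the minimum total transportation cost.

An optimal shipping plan:
  Hilo–C1: 25 × 4 = 100
  Hilo–C3: 10 × 5 = 50
  Salem–C3: 80 × 3 = 240
  Nampa–C2: 50 × 6 = 300
  Nampa–C3: 5 × 3 = 15
Total = 100 + 50 + 240 + 300 + 15 = 705.
(Supply check: Hilo ships 35; Salem ships 80; Nampa ships 55.)

705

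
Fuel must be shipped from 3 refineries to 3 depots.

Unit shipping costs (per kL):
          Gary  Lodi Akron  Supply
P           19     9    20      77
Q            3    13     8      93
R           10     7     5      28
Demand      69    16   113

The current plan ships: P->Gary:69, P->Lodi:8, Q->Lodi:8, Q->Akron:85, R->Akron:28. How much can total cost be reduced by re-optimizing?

404

Current plan cost = 69·19 + 8·9 + 8·13 + 85·8 + 28·5 = 2307.
Optimal plan:
  P–Lodi: 16 kL
  P–Akron: 61 kL
  Q–Gary: 69 kL
  Q–Akron: 24 kL
  R–Akron: 28 kL
Optimal cost = 1903.
Saving = 2307 − 1903 = 404.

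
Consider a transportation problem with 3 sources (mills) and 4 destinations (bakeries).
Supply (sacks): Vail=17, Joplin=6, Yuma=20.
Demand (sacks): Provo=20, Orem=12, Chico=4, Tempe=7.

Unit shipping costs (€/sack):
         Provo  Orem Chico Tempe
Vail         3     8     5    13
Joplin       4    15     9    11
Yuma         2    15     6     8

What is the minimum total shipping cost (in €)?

Optimal allocation:
  Vail to Provo: 1 sacks
  Vail to Orem: 12 sacks
  Vail to Chico: 4 sacks
  Joplin to Provo: 6 sacks
  Yuma to Provo: 13 sacks
  Yuma to Tempe: 7 sacks
Total cost = €225.

225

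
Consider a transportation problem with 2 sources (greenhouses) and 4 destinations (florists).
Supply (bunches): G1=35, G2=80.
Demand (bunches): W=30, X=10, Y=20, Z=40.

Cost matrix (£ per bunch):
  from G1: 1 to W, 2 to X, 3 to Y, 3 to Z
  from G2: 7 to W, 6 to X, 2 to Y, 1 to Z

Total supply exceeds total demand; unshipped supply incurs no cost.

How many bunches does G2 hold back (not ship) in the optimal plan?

An optimal plan:
  G1→W: 30 × £1 = £30
  G1→X: 5 × £2 = £10
  G2→X: 5 × £6 = £30
  G2→Y: 20 × £2 = £40
  G2→Z: 40 × £1 = £40
Total cost = £150.
G2 ships 65 of its 80, leaving 15.

15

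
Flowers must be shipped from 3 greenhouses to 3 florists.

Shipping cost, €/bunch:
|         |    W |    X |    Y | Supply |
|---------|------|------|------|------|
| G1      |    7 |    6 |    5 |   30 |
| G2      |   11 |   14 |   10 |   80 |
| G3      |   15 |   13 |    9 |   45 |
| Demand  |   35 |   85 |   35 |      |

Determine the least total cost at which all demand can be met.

1640

An optimal shipping plan:
  G1->X: 30 × €6 = €180
  G2->W: 35 × €11 = €385
  G2->X: 10 × €14 = €140
  G2->Y: 35 × €10 = €350
  G3->X: 45 × €13 = €585
Total = 180 + 385 + 140 + 350 + 585 = €1640.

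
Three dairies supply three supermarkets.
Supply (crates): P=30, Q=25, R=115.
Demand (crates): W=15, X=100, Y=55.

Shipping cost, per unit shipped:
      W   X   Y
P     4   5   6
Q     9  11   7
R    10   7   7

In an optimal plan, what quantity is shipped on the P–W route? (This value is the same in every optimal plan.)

The minimum-cost plan:
  P->W: 15 × 4 = 60
  P->X: 15 × 5 = 75
  Q->Y: 25 × 7 = 175
  R->X: 85 × 7 = 595
  R->Y: 30 × 7 = 210
Total cost = 1115.
So P→W carries 15 crates.

15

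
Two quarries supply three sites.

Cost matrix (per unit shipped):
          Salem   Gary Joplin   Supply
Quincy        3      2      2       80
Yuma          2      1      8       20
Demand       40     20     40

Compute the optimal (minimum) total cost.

220

A cheapest plan:
  Quincy to Salem: 20 × 3 = 60
  Quincy to Gary: 20 × 2 = 40
  Quincy to Joplin: 40 × 2 = 80
  Yuma to Salem: 20 × 2 = 40
Total = 60 + 40 + 80 + 40 = 220.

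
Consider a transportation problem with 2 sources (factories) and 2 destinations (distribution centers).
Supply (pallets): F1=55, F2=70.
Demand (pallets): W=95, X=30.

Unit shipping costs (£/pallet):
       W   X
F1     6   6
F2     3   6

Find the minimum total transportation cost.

540

One minimum-cost allocation:
  F1–W: 25 × £6 = £150
  F1–X: 30 × £6 = £180
  F2–W: 70 × £3 = £210
Total = 150 + 180 + 210 = £540.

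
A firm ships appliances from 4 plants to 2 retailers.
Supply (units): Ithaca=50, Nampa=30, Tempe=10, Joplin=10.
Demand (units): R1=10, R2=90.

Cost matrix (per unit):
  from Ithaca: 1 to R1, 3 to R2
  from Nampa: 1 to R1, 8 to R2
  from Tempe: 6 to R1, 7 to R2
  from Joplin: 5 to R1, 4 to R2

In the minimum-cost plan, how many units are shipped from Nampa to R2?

The minimum-cost plan:
  Ithaca->R2: 50 × 3 = 150
  Nampa->R1: 10 × 1 = 10
  Nampa->R2: 20 × 8 = 160
  Tempe->R2: 10 × 7 = 70
  Joplin->R2: 10 × 4 = 40
Total cost = 430.
So Nampa→R2 carries 20 units.

20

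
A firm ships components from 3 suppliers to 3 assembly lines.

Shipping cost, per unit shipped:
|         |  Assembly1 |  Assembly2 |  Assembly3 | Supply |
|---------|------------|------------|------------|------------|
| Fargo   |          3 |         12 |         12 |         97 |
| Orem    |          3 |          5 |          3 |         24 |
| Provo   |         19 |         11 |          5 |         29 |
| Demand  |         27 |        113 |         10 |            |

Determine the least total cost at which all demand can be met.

An optimal shipping plan:
  Fargo to Assembly1: 27 batches
  Fargo to Assembly2: 70 batches
  Orem to Assembly2: 24 batches
  Provo to Assembly2: 19 batches
  Provo to Assembly3: 10 batches
Total cost = 1300.

1300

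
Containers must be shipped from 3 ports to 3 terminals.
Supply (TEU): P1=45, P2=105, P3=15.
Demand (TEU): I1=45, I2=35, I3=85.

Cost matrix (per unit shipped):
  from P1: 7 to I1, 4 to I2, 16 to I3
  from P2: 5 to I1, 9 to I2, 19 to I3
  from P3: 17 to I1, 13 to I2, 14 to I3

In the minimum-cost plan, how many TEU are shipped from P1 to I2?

Solving gives:
  P1->I2: 35 TEU
  P1->I3: 10 TEU
  P2->I1: 45 TEU
  P2->I3: 60 TEU
  P3->I3: 15 TEU
Total cost = 1875.
So P1→I2 carries 35 TEU.

35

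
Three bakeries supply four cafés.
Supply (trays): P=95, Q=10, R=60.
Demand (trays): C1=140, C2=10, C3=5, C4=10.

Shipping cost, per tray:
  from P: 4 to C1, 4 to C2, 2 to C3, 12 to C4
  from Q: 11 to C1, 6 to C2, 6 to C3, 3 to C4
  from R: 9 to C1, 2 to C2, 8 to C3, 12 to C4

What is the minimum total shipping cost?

870

An optimal shipping plan:
  P->C1: 90 × 4 = 360
  P->C3: 5 × 2 = 10
  Q->C4: 10 × 3 = 30
  R->C1: 50 × 9 = 450
  R->C2: 10 × 2 = 20
Total = 360 + 10 + 30 + 450 + 20 = 870.
(Supply check: P ships 95; Q ships 10; R ships 60.)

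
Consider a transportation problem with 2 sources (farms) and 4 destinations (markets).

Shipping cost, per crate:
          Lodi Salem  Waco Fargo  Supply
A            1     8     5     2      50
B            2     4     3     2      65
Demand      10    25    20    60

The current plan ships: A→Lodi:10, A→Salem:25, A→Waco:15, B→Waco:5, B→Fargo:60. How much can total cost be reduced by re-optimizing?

Current plan cost = 10·1 + 25·8 + 15·5 + 5·3 + 60·2 = 420.
Optimal plan:
  A->Lodi: 10 crates
  A->Fargo: 40 crates
  B->Salem: 25 crates
  B->Waco: 20 crates
  B->Fargo: 20 crates
Optimal cost = 290.
Saving = 420 − 290 = 130.

130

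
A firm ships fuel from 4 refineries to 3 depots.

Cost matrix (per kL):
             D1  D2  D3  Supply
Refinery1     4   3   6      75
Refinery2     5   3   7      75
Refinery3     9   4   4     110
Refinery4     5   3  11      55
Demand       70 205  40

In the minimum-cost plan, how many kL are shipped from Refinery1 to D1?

70

The minimum-cost plan:
  Refinery1->D1: 70 kL
  Refinery1->D2: 5 kL
  Refinery2->D2: 75 kL
  Refinery3->D2: 70 kL
  Refinery3->D3: 40 kL
  Refinery4->D2: 55 kL
Total cost = 1125.
So Refinery1→D1 carries 70 kL.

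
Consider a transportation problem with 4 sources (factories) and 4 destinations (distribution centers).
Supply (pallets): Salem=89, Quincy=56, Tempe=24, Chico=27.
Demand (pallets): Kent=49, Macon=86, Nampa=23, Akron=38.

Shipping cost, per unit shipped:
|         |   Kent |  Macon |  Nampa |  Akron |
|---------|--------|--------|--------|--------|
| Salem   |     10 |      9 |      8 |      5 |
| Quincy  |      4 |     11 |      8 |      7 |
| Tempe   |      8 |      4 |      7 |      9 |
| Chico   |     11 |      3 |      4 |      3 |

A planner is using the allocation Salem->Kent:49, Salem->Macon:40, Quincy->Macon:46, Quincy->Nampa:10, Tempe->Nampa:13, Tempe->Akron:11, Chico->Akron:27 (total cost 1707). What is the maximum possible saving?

645

Current plan cost = 49·10 + 40·9 + 46·11 + 10·8 + 13·7 + 11·9 + 27·3 = 1707.
Optimal plan:
  Salem->Macon: 35 pallets
  Salem->Nampa: 16 pallets
  Salem->Akron: 38 pallets
  Quincy->Kent: 49 pallets
  Quincy->Nampa: 7 pallets
  Tempe->Macon: 24 pallets
  Chico->Macon: 27 pallets
Optimal cost = 1062.
Saving = 1707 − 1062 = 645.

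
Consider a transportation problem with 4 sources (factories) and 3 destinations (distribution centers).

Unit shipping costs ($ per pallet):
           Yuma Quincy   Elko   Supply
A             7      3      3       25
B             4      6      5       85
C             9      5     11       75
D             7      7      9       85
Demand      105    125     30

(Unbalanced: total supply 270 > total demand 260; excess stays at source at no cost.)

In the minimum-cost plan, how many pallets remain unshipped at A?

An optimal plan:
  A→Elko: 25 × $3 = $75
  B→Yuma: 80 × $4 = $320
  B→Elko: 5 × $5 = $25
  C→Quincy: 75 × $5 = $375
  D→Yuma: 25 × $7 = $175
  D→Quincy: 50 × $7 = $350
Total cost = $1320.
A ships 25 of its 25, leaving 0.

0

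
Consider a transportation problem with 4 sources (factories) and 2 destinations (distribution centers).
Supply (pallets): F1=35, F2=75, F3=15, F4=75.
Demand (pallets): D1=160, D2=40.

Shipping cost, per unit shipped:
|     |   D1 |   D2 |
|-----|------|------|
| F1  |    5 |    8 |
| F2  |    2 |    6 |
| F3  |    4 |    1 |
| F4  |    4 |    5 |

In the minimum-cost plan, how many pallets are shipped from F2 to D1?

The minimum-cost plan:
  F1 to D1: 35 × 5 = 175
  F2 to D1: 75 × 2 = 150
  F3 to D2: 15 × 1 = 15
  F4 to D1: 50 × 4 = 200
  F4 to D2: 25 × 5 = 125
Total cost = 665.
So F2→D1 carries 75 pallets.

75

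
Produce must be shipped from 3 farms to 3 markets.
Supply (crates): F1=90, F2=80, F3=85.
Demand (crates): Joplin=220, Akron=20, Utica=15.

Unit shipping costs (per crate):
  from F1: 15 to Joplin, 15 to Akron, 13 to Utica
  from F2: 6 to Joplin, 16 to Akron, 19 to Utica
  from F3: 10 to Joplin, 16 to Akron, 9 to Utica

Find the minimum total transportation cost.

2650

Optimal allocation:
  F1–Joplin: 55 × 15 = 825
  F1–Akron: 20 × 15 = 300
  F1–Utica: 15 × 13 = 195
  F2–Joplin: 80 × 6 = 480
  F3–Joplin: 85 × 10 = 850
Total = 825 + 300 + 195 + 480 + 850 = 2650.
(Supply check: F1 ships 90; F2 ships 80; F3 ships 85.)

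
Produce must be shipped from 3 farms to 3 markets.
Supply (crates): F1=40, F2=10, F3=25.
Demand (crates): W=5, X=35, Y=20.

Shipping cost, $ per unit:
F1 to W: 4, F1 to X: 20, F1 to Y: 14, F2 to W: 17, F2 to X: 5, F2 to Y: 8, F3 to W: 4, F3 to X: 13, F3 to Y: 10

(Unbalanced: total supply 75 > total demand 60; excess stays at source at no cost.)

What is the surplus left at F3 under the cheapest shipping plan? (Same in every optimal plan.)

Minimum-cost shipments:
  F1->W: 5 × $4 = $20
  F1->Y: 20 × $14 = $280
  F2->X: 10 × $5 = $50
  F3->X: 25 × $13 = $325
Total cost = $675.
F3 ships 25 of its 25, leaving 0.

0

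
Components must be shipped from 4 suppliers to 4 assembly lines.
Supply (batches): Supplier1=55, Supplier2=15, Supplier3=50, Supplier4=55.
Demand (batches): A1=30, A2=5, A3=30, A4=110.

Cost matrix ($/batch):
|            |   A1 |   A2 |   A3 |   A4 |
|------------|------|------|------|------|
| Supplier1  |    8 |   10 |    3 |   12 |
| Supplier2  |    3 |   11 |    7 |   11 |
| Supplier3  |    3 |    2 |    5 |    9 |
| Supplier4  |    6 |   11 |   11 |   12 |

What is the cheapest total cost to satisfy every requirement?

1420

A cheapest plan:
  Supplier1->A3: 30 × $3 = $90
  Supplier1->A4: 25 × $12 = $300
  Supplier2->A1: 15 × $3 = $45
  Supplier3->A1: 15 × $3 = $45
  Supplier3->A2: 5 × $2 = $10
  Supplier3->A4: 30 × $9 = $270
  Supplier4->A4: 55 × $12 = $660
Total = 90 + 300 + 45 + 45 + 10 + 270 + 660 = $1420.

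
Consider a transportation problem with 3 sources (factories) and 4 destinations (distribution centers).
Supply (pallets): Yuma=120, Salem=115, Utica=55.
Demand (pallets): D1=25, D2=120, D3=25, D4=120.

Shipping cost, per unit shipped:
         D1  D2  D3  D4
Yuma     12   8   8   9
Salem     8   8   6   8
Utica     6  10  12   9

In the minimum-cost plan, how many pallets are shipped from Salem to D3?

25

The minimum-cost plan:
  Yuma to D2: 120 × 8 = 960
  Salem to D3: 25 × 6 = 150
  Salem to D4: 90 × 8 = 720
  Utica to D1: 25 × 6 = 150
  Utica to D4: 30 × 9 = 270
Total cost = 2250.
So Salem→D3 carries 25 pallets.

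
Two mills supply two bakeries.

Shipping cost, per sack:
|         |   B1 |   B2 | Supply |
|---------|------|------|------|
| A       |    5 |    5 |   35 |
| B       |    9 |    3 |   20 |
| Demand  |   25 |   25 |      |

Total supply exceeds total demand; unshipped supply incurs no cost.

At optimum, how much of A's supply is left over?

Minimum-cost shipments:
  A→B1: 25 × 5 = 125
  A→B2: 5 × 5 = 25
  B→B2: 20 × 3 = 60
Total cost = 210.
A ships 30 of its 35, leaving 5.

5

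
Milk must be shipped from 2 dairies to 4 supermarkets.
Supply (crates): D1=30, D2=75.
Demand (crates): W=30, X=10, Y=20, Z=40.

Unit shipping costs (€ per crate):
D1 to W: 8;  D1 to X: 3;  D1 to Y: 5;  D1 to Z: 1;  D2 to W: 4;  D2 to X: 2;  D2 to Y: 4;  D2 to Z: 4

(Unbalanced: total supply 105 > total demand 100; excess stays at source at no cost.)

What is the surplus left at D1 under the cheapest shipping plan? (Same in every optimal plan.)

0

An optimal plan:
  D1->Z: 30 × €1 = €30
  D2->W: 30 × €4 = €120
  D2->X: 10 × €2 = €20
  D2->Y: 20 × €4 = €80
  D2->Z: 10 × €4 = €40
Total cost = €290.
D1 ships 30 of its 30, leaving 0.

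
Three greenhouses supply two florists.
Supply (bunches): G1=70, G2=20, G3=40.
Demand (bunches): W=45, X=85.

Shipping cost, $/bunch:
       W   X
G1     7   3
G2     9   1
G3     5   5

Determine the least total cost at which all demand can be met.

One minimum-cost allocation:
  G1 to W: 5 bunches
  G1 to X: 65 bunches
  G2 to X: 20 bunches
  G3 to W: 40 bunches
Total cost = $450.
(Supply check: G1 ships 70; G2 ships 20; G3 ships 40.)

450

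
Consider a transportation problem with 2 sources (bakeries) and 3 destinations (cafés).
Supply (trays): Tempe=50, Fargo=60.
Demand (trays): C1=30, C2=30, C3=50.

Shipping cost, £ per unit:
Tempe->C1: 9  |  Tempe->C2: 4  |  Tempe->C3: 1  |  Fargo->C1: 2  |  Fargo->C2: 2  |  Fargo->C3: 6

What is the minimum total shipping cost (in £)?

170

One minimum-cost allocation:
  Tempe->C3: 50 trays
  Fargo->C1: 30 trays
  Fargo->C2: 30 trays
Total cost = £170.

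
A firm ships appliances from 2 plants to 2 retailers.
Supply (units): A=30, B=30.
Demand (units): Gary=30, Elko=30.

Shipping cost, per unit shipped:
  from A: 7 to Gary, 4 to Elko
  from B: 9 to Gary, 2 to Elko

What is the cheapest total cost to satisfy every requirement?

A cheapest plan:
  A→Gary: 30 units
  B→Elko: 30 units
Total cost = 270.
(Supply check: A ships 30; B ships 30.)

270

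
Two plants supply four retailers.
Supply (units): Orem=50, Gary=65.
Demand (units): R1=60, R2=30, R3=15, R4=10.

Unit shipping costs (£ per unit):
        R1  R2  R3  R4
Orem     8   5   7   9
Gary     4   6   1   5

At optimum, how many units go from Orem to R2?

30

Solving gives:
  Orem→R1: 20 units
  Orem→R2: 30 units
  Gary→R1: 40 units
  Gary→R3: 15 units
  Gary→R4: 10 units
Total cost = £535.
So Orem→R2 carries 30 units.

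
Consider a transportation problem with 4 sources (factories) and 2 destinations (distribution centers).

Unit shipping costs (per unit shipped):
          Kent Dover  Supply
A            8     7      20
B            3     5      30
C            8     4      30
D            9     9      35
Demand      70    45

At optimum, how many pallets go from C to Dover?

30

Solving gives:
  A–Kent: 5 × 8 = 40
  A–Dover: 15 × 7 = 105
  B–Kent: 30 × 3 = 90
  C–Dover: 30 × 4 = 120
  D–Kent: 35 × 9 = 315
Total cost = 670.
So C→Dover carries 30 pallets.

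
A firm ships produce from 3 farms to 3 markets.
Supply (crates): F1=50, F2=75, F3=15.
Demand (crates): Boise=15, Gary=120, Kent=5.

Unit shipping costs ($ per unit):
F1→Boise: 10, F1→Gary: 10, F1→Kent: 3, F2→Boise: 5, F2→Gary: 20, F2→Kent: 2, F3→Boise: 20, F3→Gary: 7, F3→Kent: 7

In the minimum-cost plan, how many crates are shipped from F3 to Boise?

0

Solving gives:
  F1->Gary: 50 × $10 = $500
  F2->Boise: 15 × $5 = $75
  F2->Gary: 55 × $20 = $1100
  F2->Kent: 5 × $2 = $10
  F3->Gary: 15 × $7 = $105
Total cost = $1790.
The route F3→Boise is not used.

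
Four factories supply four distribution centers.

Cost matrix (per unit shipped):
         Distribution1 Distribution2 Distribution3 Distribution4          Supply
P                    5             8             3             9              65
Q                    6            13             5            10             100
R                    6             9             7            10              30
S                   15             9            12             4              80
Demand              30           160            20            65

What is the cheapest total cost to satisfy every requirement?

One minimum-cost allocation:
  P→Distribution2: 65 × 8 = 520
  Q→Distribution1: 30 × 6 = 180
  Q→Distribution2: 50 × 13 = 650
  Q→Distribution3: 20 × 5 = 100
  R→Distribution2: 30 × 9 = 270
  S→Distribution2: 15 × 9 = 135
  S→Distribution4: 65 × 4 = 260
Total = 520 + 180 + 650 + 100 + 270 + 135 + 260 = 2115.
(Supply check: P ships 65; Q ships 100; R ships 30; S ships 80.)

2115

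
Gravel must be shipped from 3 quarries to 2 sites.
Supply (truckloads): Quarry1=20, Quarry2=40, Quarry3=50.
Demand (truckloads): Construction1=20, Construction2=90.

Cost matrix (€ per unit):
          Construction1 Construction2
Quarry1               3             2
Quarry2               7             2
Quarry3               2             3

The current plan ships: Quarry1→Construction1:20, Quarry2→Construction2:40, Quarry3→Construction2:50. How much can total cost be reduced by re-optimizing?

40

Current plan cost = 20·3 + 40·2 + 50·3 = €290.
Optimal plan:
  Quarry1–Construction2: 20 × €2 = €40
  Quarry2–Construction2: 40 × €2 = €80
  Quarry3–Construction1: 20 × €2 = €40
  Quarry3–Construction2: 30 × €3 = €90
Optimal cost = €250.
Saving = 290 − 250 = €40.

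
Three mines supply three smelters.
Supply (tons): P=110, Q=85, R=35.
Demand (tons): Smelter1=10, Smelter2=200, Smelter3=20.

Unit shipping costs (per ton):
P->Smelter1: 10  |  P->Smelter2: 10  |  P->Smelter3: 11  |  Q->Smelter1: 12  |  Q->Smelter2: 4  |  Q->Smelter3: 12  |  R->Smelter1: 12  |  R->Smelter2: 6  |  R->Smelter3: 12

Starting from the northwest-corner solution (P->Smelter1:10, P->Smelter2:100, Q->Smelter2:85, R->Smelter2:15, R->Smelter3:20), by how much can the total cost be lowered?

100

Current plan cost = 10·10 + 100·10 + 85·4 + 15·6 + 20·12 = 1770.
Optimal plan:
  P–Smelter1: 10 × 10 = 100
  P–Smelter2: 80 × 10 = 800
  P–Smelter3: 20 × 11 = 220
  Q–Smelter2: 85 × 4 = 340
  R–Smelter2: 35 × 6 = 210
Optimal cost = 1670.
Saving = 1770 − 1670 = 100.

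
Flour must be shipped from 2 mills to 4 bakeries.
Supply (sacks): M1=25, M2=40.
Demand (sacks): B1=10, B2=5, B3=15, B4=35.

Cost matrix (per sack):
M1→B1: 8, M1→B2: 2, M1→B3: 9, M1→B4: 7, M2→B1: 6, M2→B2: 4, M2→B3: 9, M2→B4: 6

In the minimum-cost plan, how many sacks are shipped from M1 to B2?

5

Optimal shipments:
  M1–B2: 5 × 2 = 10
  M1–B3: 15 × 9 = 135
  M1–B4: 5 × 7 = 35
  M2–B1: 10 × 6 = 60
  M2–B4: 30 × 6 = 180
Total cost = 420.
So M1→B2 carries 5 sacks.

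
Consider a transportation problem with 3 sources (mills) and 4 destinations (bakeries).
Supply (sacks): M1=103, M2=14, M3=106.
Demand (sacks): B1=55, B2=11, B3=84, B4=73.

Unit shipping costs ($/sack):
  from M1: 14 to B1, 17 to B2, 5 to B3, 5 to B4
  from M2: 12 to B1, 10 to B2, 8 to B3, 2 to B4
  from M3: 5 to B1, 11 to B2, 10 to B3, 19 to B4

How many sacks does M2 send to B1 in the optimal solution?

Optimal shipments:
  M1->B3: 44 × $5 = $220
  M1->B4: 59 × $5 = $295
  M2->B4: 14 × $2 = $28
  M3->B1: 55 × $5 = $275
  M3->B2: 11 × $11 = $121
  M3->B3: 40 × $10 = $400
Total cost = $1339.
The route M2→B1 is not used.

0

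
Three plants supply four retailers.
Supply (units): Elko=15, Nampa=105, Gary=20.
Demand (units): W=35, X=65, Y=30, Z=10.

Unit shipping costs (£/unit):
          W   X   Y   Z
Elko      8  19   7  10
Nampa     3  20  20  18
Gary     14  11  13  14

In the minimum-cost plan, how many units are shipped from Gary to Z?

0

Solving gives:
  Elko to Y: 15 × £7 = £105
  Nampa to W: 35 × £3 = £105
  Nampa to X: 45 × £20 = £900
  Nampa to Y: 15 × £20 = £300
  Nampa to Z: 10 × £18 = £180
  Gary to X: 20 × £11 = £220
Total cost = £1810.
The route Gary→Z is not used.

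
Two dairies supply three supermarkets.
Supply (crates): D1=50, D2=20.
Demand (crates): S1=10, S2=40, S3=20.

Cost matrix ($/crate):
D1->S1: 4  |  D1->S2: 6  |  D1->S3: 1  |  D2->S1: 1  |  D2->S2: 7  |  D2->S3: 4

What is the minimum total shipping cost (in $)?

An optimal shipping plan:
  D1–S2: 30 crates
  D1–S3: 20 crates
  D2–S1: 10 crates
  D2–S2: 10 crates
Total cost = $280.

280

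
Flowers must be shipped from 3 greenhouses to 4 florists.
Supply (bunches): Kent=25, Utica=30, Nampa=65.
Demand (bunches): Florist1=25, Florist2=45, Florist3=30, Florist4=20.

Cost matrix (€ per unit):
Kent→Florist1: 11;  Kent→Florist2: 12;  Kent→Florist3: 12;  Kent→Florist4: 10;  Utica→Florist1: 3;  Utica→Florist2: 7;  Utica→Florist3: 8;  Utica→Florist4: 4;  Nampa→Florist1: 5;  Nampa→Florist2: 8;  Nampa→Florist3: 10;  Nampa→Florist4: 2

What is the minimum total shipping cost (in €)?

815

One minimum-cost allocation:
  Kent->Florist3: 25 × €12 = €300
  Utica->Florist1: 25 × €3 = €75
  Utica->Florist3: 5 × €8 = €40
  Nampa->Florist2: 45 × €8 = €360
  Nampa->Florist4: 20 × €2 = €40
Total = 300 + 75 + 40 + 360 + 40 = €815.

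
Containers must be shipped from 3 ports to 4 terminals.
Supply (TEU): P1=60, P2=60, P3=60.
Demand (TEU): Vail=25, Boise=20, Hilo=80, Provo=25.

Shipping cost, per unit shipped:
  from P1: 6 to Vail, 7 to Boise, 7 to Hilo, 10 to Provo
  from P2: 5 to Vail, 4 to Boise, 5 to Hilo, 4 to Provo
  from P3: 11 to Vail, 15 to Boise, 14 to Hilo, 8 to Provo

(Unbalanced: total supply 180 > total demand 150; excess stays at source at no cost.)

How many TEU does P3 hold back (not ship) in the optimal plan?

30

Minimum-cost shipments:
  P1->Vail: 20 × 6 = 120
  P1->Hilo: 40 × 7 = 280
  P2->Boise: 20 × 4 = 80
  P2->Hilo: 40 × 5 = 200
  P3->Vail: 5 × 11 = 55
  P3->Provo: 25 × 8 = 200
Total cost = 935.
P3 ships 30 of its 60, leaving 30.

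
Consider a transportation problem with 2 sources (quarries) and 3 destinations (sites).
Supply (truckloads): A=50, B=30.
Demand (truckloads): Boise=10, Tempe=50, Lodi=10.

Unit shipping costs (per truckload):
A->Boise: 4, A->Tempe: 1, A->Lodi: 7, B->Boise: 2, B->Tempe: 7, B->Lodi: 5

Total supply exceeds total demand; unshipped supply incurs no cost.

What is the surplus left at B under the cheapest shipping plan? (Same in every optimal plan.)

10

An optimal plan:
  A–Tempe: 50 truckloads
  B–Boise: 10 truckloads
  B–Lodi: 10 truckloads
Total cost = 120.
B ships 20 of its 30, leaving 10.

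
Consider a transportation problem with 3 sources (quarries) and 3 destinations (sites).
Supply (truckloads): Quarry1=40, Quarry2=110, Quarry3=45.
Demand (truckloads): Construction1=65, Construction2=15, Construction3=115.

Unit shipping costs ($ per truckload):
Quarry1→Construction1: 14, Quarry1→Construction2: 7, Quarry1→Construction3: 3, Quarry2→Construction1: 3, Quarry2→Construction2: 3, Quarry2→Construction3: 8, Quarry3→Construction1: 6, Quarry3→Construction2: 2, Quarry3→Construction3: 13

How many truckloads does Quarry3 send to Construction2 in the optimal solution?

Optimal shipments:
  Quarry1->Construction3: 40 × $3 = $120
  Quarry2->Construction1: 35 × $3 = $105
  Quarry2->Construction3: 75 × $8 = $600
  Quarry3->Construction1: 30 × $6 = $180
  Quarry3->Construction2: 15 × $2 = $30
Total cost = $1035.
So Quarry3→Construction2 carries 15 truckloads.

15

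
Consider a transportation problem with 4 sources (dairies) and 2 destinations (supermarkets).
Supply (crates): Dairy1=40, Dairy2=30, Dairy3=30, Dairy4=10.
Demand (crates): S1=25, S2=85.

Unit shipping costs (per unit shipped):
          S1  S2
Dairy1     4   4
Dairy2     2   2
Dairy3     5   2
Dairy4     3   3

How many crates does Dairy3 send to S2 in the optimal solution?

Optimal shipments:
  Dairy1->S1: 25 crates
  Dairy1->S2: 15 crates
  Dairy2->S2: 30 crates
  Dairy3->S2: 30 crates
  Dairy4->S2: 10 crates
Total cost = 310.
So Dairy3→S2 carries 30 crates.

30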